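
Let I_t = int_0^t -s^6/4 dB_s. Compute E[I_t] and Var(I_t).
E[I_t] = 0; Var(I_t) = t^13/208

The Itô integral of a deterministic integrand f(s) has mean 0 because each increment f(s) * (B_{s+ds} - B_s) has mean 0. By the Itô isometry:
  Var( int_0^t f(s) dB_s ) = E[ (int_0^t f(s) dB_s)^2 ] = int_0^t f(s)^2 ds.
Here f(s) = -s^6/4, so f(s)^2 = s^12/16. Integrate:
  int_0^t (s^12/16) ds = t^13/208.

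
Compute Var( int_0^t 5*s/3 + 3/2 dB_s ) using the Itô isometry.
Var = t*(100*t^2 + 270*t + 243)/108

The Itô integral of a deterministic integrand f(s) has mean 0 because each increment f(s) * (B_{s+ds} - B_s) has mean 0. By the Itô isometry:
  Var( int_0^t f(s) dB_s ) = E[ (int_0^t f(s) dB_s)^2 ] = int_0^t f(s)^2 ds.
Here f(s) = 5*s/3 + 3/2, so f(s)^2 = (10*s + 9)^2/36. Integrate:
  int_0^t ((10*s + 9)^2/36) ds = t*(100*t^2 + 270*t + 243)/108.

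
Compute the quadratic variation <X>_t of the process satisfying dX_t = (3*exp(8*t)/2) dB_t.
<X>_t = 9*exp(16*t)/64 - 9/64

For an Itô process dX_t = a(t) dt + b(t) dB_t, the quadratic variation is <X>_t = int_0^t b(s)^2 ds (the drift term does not contribute). Here b(s) = 3*exp(8*s)/2, so
  b(s)^2 = 9*exp(16*s)/4.
Integrating from 0 to t:
  <X>_t = int_0^t (9*exp(16*s)/4) ds = 9*exp(16*t)/64 - 9/64.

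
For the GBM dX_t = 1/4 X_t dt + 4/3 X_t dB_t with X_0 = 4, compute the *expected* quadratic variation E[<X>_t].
E[<X>_t] = 512*exp(41*t/18)/41 - 512/41

<X>_t = int_0^t ((4/3) * X_s)^2 ds. Taking expectation inside the integral: E[<X>_t] = (4/3)^2 * int_0^t E[X_s^2] ds. For GBM, E[X_s^2] = x_0^2 * exp((2 mu + sigma^2) s). Integrating:
  E[<X>_t] = (4/3)^2 * 4^2 * (exp((2*(1/4) + (4/3)^2) t) - 1) / (2*(1/4) + (4/3)^2)
           = (4/3)^2 * 4^2 * (exp((41/18) t) - 1) / (41/18) = 512*exp(41*t/18)/41 - 512/41.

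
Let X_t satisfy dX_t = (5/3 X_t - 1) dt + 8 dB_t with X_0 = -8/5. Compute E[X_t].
E[X_t] = 3/5 - 11*exp(5*t/3)/5

Taking expectations and using E[dB_t] = 0, the mean m(t) = E[X_t] satisfies the ODE m'(t) = a m(t) + b with m(0) = x_0. With a = 5/3, b = -1, x_0 = -8/5, the solution is
  m(t) = x_0 * exp(a t) + (b/a) * (exp(a t) - 1)
       = (-8/5) * exp((5/3) t) + ((-1)/(5/3)) * (exp((5/3) t) - 1)
       = 3/5 - 11*exp(5*t/3)/5.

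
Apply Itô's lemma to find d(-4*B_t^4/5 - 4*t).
d(-4*B_t^4/5 - 4*t) = (-24*B_t^2/5 - 4) dt + (-16*B_t^3/5) dB_t

Itô's formula for f(t, x): d f(t, B_t) = (f_t + (1/2) f_xx) dt + f_x dB_t. Compute partials of f(t, x) = -4*t - 4*x^4/5:
  f_t(t,x)  = -4
  f_x(t,x)  = -16*x^3/5
  f_xx(t,x) = -48*x^2/5
Assemble drift = f_t + (1/2) f_xx = -24*x^2/5 - 4 and diffusion = f_x = -16*x^3/5. Substituting x = B_t:
  d(-4*B_t^4/5 - 4*t) = (-24*B_t^2/5 - 4) dt + (-16*B_t^3/5) dB_t.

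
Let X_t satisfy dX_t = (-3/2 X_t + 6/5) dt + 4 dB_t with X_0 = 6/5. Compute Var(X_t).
Var(X_t) = 16/3 - 16*exp(-3*t)/3

The variance V(t) = Var(X_t) satisfies V'(t) = 2 a V(t) + c^2 with V(0) = 0 (drift coefficient is linear in X, diffusion is constant). With a = -3/2, c = 4, the solution is
  V(t) = (c^2 / (2 a)) * (exp(2 a t) - 1)
       = (4^2 / (2*(-3/2))) * (exp((-3) t) - 1)
       = 16/3 - 16*exp(-3*t)/3.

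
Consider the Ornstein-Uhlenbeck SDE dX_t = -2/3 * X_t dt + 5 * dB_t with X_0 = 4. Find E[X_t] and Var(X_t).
E[X_t] = 4*exp(-2*t/3); Var(X_t) = 75/4 - 75*exp(-4*t/3)/4

The OU SDE dX = -theta X dt + sigma dB admits the integrating factor exp(theta t): d(exp(theta t) X_t) = sigma exp(theta t) dB_t. Integrating from 0 to t:
  X_t = x_0 * exp(-theta t) + sigma * int_0^t exp(-theta (t-s)) dB_s.
The Itô integral has mean 0 and (by the Itô isometry) variance sigma^2 * int_0^t exp(-2 theta (t - s)) ds = sigma^2 * (1 - exp(-2 theta t)) / (2 theta).
With theta = 2/3, sigma = 5, x_0 = 4:
  E[X_t] = 4 * exp(-2/3 t) = 4*exp(-2*t/3)
  Var(X_t) = (5)^2 * (1 - exp(-2*2/3 t)) / (2 * 2/3) = 75/4 - 75*exp(-4*t/3)/4.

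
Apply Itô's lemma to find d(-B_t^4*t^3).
d(-B_t^4*t^3) = (3*B_t^2*t^2*(-B_t^2 - 2*t)) dt + (-4*B_t^3*t^3) dB_t

Itô's formula for f(t, x): d f(t, B_t) = (f_t + (1/2) f_xx) dt + f_x dB_t. Compute partials of f(t, x) = -t^3*x^4:
  f_t(t,x)  = -3*t^2*x^4
  f_x(t,x)  = -4*t^3*x^3
  f_xx(t,x) = -12*t^3*x^2
Assemble drift = f_t + (1/2) f_xx = 3*t^2*x^2*(-2*t - x^2) and diffusion = f_x = -4*t^3*x^3. Substituting x = B_t:
  d(-B_t^4*t^3) = (3*B_t^2*t^2*(-B_t^2 - 2*t)) dt + (-4*B_t^3*t^3) dB_t.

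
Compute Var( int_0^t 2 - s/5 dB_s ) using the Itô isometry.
Var = t*(t^2 - 30*t + 300)/75

The Itô integral of a deterministic integrand f(s) has mean 0 because each increment f(s) * (B_{s+ds} - B_s) has mean 0. By the Itô isometry:
  Var( int_0^t f(s) dB_s ) = E[ (int_0^t f(s) dB_s)^2 ] = int_0^t f(s)^2 ds.
Here f(s) = 2 - s/5, so f(s)^2 = (s - 10)^2/25. Integrate:
  int_0^t ((s - 10)^2/25) ds = t*(t^2 - 30*t + 300)/75.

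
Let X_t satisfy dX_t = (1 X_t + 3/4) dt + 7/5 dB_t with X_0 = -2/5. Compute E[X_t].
E[X_t] = 7*exp(t)/20 - 3/4

Taking expectations and using E[dB_t] = 0, the mean m(t) = E[X_t] satisfies the ODE m'(t) = a m(t) + b with m(0) = x_0. With a = 1, b = 3/4, x_0 = -2/5, the solution is
  m(t) = x_0 * exp(a t) + (b/a) * (exp(a t) - 1)
       = (-2/5) * exp(1 t) + ((3/4)/1) * (exp(1 t) - 1)
       = 7*exp(t)/20 - 3/4.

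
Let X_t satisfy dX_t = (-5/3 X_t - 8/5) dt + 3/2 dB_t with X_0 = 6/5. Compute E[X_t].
E[X_t] = -24/25 + 54*exp(-5*t/3)/25

Taking expectations and using E[dB_t] = 0, the mean m(t) = E[X_t] satisfies the ODE m'(t) = a m(t) + b with m(0) = x_0. With a = -5/3, b = -8/5, x_0 = 6/5, the solution is
  m(t) = x_0 * exp(a t) + (b/a) * (exp(a t) - 1)
       = (6/5) * exp((-5/3) t) + ((-8/5)/(-5/3)) * (exp((-5/3) t) - 1)
       = -24/25 + 54*exp(-5*t/3)/25.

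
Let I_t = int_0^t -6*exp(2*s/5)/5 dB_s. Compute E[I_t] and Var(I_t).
E[I_t] = 0; Var(I_t) = 9*exp(4*t/5)/5 - 9/5

The Itô integral of a deterministic integrand f(s) has mean 0 because each increment f(s) * (B_{s+ds} - B_s) has mean 0. By the Itô isometry:
  Var( int_0^t f(s) dB_s ) = E[ (int_0^t f(s) dB_s)^2 ] = int_0^t f(s)^2 ds.
Here f(s) = -6*exp(2*s/5)/5, so f(s)^2 = 36*exp(4*s/5)/25. Integrate:
  int_0^t (36*exp(4*s/5)/25) ds = 9*exp(4*t/5)/5 - 9/5.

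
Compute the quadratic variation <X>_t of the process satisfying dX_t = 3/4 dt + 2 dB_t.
<X>_t = 4*t

For an Itô process dX_t = a(t) dt + b(t) dB_t, the quadratic variation is <X>_t = int_0^t b(s)^2 ds (the drift term does not contribute). Here b(s) = 2, so
  b(s)^2 = 4.
Integrating from 0 to t:
  <X>_t = int_0^t (4) ds = 4*t.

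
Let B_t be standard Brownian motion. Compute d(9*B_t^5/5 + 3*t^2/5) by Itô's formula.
d(9*B_t^5/5 + 3*t^2/5) = (18*B_t^3 + 6*t/5) dt + (9*B_t^4) dB_t

Itô's formula for f(t, x): d f(t, B_t) = (f_t + (1/2) f_xx) dt + f_x dB_t. Compute partials of f(t, x) = 3*t^2/5 + 9*x^5/5:
  f_t(t,x)  = 6*t/5
  f_x(t,x)  = 9*x^4
  f_xx(t,x) = 36*x^3
Assemble drift = f_t + (1/2) f_xx = 6*t/5 + 18*x^3 and diffusion = f_x = 9*x^4. Substituting x = B_t:
  d(9*B_t^5/5 + 3*t^2/5) = (18*B_t^3 + 6*t/5) dt + (9*B_t^4) dB_t.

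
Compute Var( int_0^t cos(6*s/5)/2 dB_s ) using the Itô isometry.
Var = t/8 + 5*sin(12*t/5)/96

The Itô integral of a deterministic integrand f(s) has mean 0 because each increment f(s) * (B_{s+ds} - B_s) has mean 0. By the Itô isometry:
  Var( int_0^t f(s) dB_s ) = E[ (int_0^t f(s) dB_s)^2 ] = int_0^t f(s)^2 ds.
Here f(s) = cos(6*s/5)/2, so f(s)^2 = cos(6*s/5)^2/4. Integrate:
  int_0^t (cos(6*s/5)^2/4) ds = t/8 + 5*sin(12*t/5)/96.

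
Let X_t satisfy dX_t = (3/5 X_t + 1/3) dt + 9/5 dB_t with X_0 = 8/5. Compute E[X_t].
E[X_t] = 97*exp(3*t/5)/45 - 5/9

Taking expectations and using E[dB_t] = 0, the mean m(t) = E[X_t] satisfies the ODE m'(t) = a m(t) + b with m(0) = x_0. With a = 3/5, b = 1/3, x_0 = 8/5, the solution is
  m(t) = x_0 * exp(a t) + (b/a) * (exp(a t) - 1)
       = (8/5) * exp((3/5) t) + ((1/3)/(3/5)) * (exp((3/5) t) - 1)
       = 97*exp(3*t/5)/45 - 5/9.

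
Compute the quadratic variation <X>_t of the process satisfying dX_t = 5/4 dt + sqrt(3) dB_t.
<X>_t = 3*t

For an Itô process dX_t = a(t) dt + b(t) dB_t, the quadratic variation is <X>_t = int_0^t b(s)^2 ds (the drift term does not contribute). Here b(s) = sqrt(3), so
  b(s)^2 = 3.
Integrating from 0 to t:
  <X>_t = int_0^t (3) ds = 3*t.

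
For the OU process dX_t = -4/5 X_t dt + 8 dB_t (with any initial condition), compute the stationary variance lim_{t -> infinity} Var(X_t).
lim Var(X_t) = 40

The OU SDE dX = -theta X dt + sigma dB admits the integrating factor exp(theta t): d(exp(theta t) X_t) = sigma exp(theta t) dB_t. Integrating from 0 to t gives X_t = x_0 * exp(-theta t) + sigma * int_0^t exp(-theta (t-s)) dB_s for any initial x_0. The Itô integral has variance (by the Itô isometry) sigma^2 * int_0^t exp(-2 theta (t - s)) ds = sigma^2 * (1 - exp(-2 theta t)) / (2 theta), independent of x_0.
With theta = 4/5, sigma = 8:
  Var(X_t) = (8)^2 * (1 - exp(-2*4/5 t)) / (2 * 4/5) = 40 - 40*exp(-8*t/5).
As t -> infinity, exp(-2*4/5 t) -> 0, so the stationary variance is sigma^2 / (2 theta) = 40.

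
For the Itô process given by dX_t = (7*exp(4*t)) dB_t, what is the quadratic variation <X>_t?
<X>_t = 49*exp(8*t)/8 - 49/8

For an Itô process dX_t = a(t) dt + b(t) dB_t, the quadratic variation is <X>_t = int_0^t b(s)^2 ds (the drift term does not contribute). Here b(s) = 7*exp(4*s), so
  b(s)^2 = 49*exp(8*s).
Integrating from 0 to t:
  <X>_t = int_0^t (49*exp(8*s)) ds = 49*exp(8*t)/8 - 49/8.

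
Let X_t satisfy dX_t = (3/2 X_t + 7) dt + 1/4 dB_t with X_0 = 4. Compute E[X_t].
E[X_t] = 26*exp(3*t/2)/3 - 14/3

Taking expectations and using E[dB_t] = 0, the mean m(t) = E[X_t] satisfies the ODE m'(t) = a m(t) + b with m(0) = x_0. With a = 3/2, b = 7, x_0 = 4, the solution is
  m(t) = x_0 * exp(a t) + (b/a) * (exp(a t) - 1)
       = 4 * exp((3/2) t) + (7/(3/2)) * (exp((3/2) t) - 1)
       = 26*exp(3*t/2)/3 - 14/3.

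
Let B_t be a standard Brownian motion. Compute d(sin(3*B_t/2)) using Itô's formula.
d(sin(3*B_t/2)) = (-9*sin(3*B_t/2)/8) dt + (3*cos(3*B_t/2)/2) dB_t

Itô's formula for f(B_t) gives d f(B_t) = f'(B_t) dB_t + (1/2) f''(B_t) dt. Compute derivatives of f(x) = sin(3*x/2):
  f'(x)  = 3*cos(3*x/2)/2
  f''(x) = -9*sin(3*x/2)/4
Substitute x = B_t and multiply the f'' term by 1/2:
  drift     = (1/2) * (-9*sin(3*x/2)/4) evaluated at B_t = -9*sin(3*B_t/2)/8
  diffusion = (3*cos(3*x/2)/2) evaluated at B_t = 3*cos(3*B_t/2)/2
Therefore d(sin(3*B_t/2)) = (-9*sin(3*B_t/2)/8) dt + (3*cos(3*B_t/2)/2) dB_t.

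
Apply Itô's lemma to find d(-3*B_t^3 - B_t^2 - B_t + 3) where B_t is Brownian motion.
d(-3*B_t^3 - B_t^2 - B_t + 3) = (-9*B_t - 1) dt + (-9*B_t^2 - 2*B_t - 1) dB_t

Itô's formula for f(B_t) gives d f(B_t) = f'(B_t) dB_t + (1/2) f''(B_t) dt. Compute derivatives of f(x) = -3*x^3 - x^2 - x + 3:
  f'(x)  = -9*x^2 - 2*x - 1
  f''(x) = -18*x - 2
Substitute x = B_t and multiply the f'' term by 1/2:
  drift     = (1/2) * (-18*x - 2) evaluated at B_t = -9*B_t - 1
  diffusion = (-9*x^2 - 2*x - 1) evaluated at B_t = -9*B_t^2 - 2*B_t - 1
Therefore d(-3*B_t^3 - B_t^2 - B_t + 3) = (-9*B_t - 1) dt + (-9*B_t^2 - 2*B_t - 1) dB_t.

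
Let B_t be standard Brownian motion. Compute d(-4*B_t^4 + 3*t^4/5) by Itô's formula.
d(-4*B_t^4 + 3*t^4/5) = (-24*B_t^2 + 12*t^3/5) dt + (-16*B_t^3) dB_t

Itô's formula for f(t, x): d f(t, B_t) = (f_t + (1/2) f_xx) dt + f_x dB_t. Compute partials of f(t, x) = 3*t^4/5 - 4*x^4:
  f_t(t,x)  = 12*t^3/5
  f_x(t,x)  = -16*x^3
  f_xx(t,x) = -48*x^2
Assemble drift = f_t + (1/2) f_xx = 12*t^3/5 - 24*x^2 and diffusion = f_x = -16*x^3. Substituting x = B_t:
  d(-4*B_t^4 + 3*t^4/5) = (-24*B_t^2 + 12*t^3/5) dt + (-16*B_t^3) dB_t.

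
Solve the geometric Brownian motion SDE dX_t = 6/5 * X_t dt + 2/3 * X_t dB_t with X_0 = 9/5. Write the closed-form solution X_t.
X_t = 9/5 * exp((44/45) * t + (2/3) * B_t)

For GBM dX = mu X dt + sigma X dB with X_0 = x_0, apply Itô to Y = log X: dY = (mu - sigma^2/2) dt + sigma dB, so Y_t = log(x_0) + (mu - sigma^2/2) t + sigma B_t and hence X_t = x_0 * exp((mu - sigma^2/2) t + sigma B_t).
With mu = 6/5, sigma = 2/3, x_0 = 9/5, this gives:
  X_t = 9/5 * exp((44/45) * t + (2/3) * B_t).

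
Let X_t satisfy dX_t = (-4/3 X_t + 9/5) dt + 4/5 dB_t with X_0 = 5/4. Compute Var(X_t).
Var(X_t) = 6/25 - 6*exp(-8*t/3)/25

The variance V(t) = Var(X_t) satisfies V'(t) = 2 a V(t) + c^2 with V(0) = 0 (drift coefficient is linear in X, diffusion is constant). With a = -4/3, c = 4/5, the solution is
  V(t) = (c^2 / (2 a)) * (exp(2 a t) - 1)
       = ((4/5)^2 / (2*(-4/3))) * (exp((-8/3) t) - 1)
       = 6/25 - 6*exp(-8*t/3)/25.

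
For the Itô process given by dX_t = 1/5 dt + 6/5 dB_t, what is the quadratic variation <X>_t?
<X>_t = 36*t/25

For an Itô process dX_t = a(t) dt + b(t) dB_t, the quadratic variation is <X>_t = int_0^t b(s)^2 ds (the drift term does not contribute). Here b(s) = 6/5, so
  b(s)^2 = 36/25.
Integrating from 0 to t:
  <X>_t = int_0^t (36/25) ds = 36*t/25.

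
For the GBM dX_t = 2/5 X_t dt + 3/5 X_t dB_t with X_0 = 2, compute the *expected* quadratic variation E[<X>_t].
E[<X>_t] = 36*exp(29*t/25)/29 - 36/29

<X>_t = int_0^t ((3/5) * X_s)^2 ds. Taking expectation inside the integral: E[<X>_t] = (3/5)^2 * int_0^t E[X_s^2] ds. For GBM, E[X_s^2] = x_0^2 * exp((2 mu + sigma^2) s). Integrating:
  E[<X>_t] = (3/5)^2 * 2^2 * (exp((2*(2/5) + (3/5)^2) t) - 1) / (2*(2/5) + (3/5)^2)
           = (3/5)^2 * 2^2 * (exp((29/25) t) - 1) / (29/25) = 36*exp(29*t/25)/29 - 36/29.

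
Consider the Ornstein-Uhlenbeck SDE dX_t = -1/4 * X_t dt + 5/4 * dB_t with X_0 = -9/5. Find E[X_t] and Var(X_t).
E[X_t] = -9*exp(-t/4)/5; Var(X_t) = 25/8 - 25*exp(-t/2)/8

The OU SDE dX = -theta X dt + sigma dB admits the integrating factor exp(theta t): d(exp(theta t) X_t) = sigma exp(theta t) dB_t. Integrating from 0 to t:
  X_t = x_0 * exp(-theta t) + sigma * int_0^t exp(-theta (t-s)) dB_s.
The Itô integral has mean 0 and (by the Itô isometry) variance sigma^2 * int_0^t exp(-2 theta (t - s)) ds = sigma^2 * (1 - exp(-2 theta t)) / (2 theta).
With theta = 1/4, sigma = 5/4, x_0 = -9/5:
  E[X_t] = -9/5 * exp(-1/4 t) = -9*exp(-t/4)/5
  Var(X_t) = (5/4)^2 * (1 - exp(-2*1/4 t)) / (2 * 1/4) = 25/8 - 25*exp(-t/2)/8.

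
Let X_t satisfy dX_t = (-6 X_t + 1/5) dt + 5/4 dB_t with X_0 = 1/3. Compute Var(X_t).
Var(X_t) = 25/192 - 25*exp(-12*t)/192

The variance V(t) = Var(X_t) satisfies V'(t) = 2 a V(t) + c^2 with V(0) = 0 (drift coefficient is linear in X, diffusion is constant). With a = -6, c = 5/4, the solution is
  V(t) = (c^2 / (2 a)) * (exp(2 a t) - 1)
       = ((5/4)^2 / (2*(-6))) * (exp((-12) t) - 1)
       = 25/192 - 25*exp(-12*t)/192.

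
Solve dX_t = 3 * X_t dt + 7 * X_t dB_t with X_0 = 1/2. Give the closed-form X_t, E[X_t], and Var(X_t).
X_t = 1/2 * exp((-43/2) t + (7) B_t); E[X_t] = exp(3*t)/2; Var(X_t) = (exp(49*t) - 1)*exp(6*t)/4

For GBM dX = mu X dt + sigma X dB with X_0 = x_0, apply Itô to Y = log X: dY = (mu - sigma^2/2) dt + sigma dB, so Y_t = log(x_0) + (mu - sigma^2/2) t + sigma B_t and hence X_t = x_0 * exp((mu - sigma^2/2) t + sigma B_t).
With mu = 3, sigma = 7, x_0 = 1/2, this gives:
  X_t = 1/2 * exp((-43/2) * t + (7) * B_t).
Since sigma*B_t ~ Normal(0, sigma^2 t), E[exp(sigma*B_t)] = exp(sigma^2 t / 2); so E[X_t] = x_0 * exp((mu - sigma^2/2) t) * exp(sigma^2 t / 2) = x_0 * exp(mu t) = exp(3*t)/2.
Var(X_t) = E[X_t^2] - (E[X_t])^2 = x_0^2 * exp(2 mu t) * (exp(sigma^2 t) - 1) = (exp(49*t) - 1)*exp(6*t)/4.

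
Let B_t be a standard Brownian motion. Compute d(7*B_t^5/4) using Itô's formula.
d(7*B_t^5/4) = (35*B_t^3/2) dt + (35*B_t^4/4) dB_t

Itô's formula for f(B_t) gives d f(B_t) = f'(B_t) dB_t + (1/2) f''(B_t) dt. Compute derivatives of f(x) = 7*x^5/4:
  f'(x)  = 35*x^4/4
  f''(x) = 35*x^3
Substitute x = B_t and multiply the f'' term by 1/2:
  drift     = (1/2) * (35*x^3) evaluated at B_t = 35*B_t^3/2
  diffusion = (35*x^4/4) evaluated at B_t = 35*B_t^4/4
Therefore d(7*B_t^5/4) = (35*B_t^3/2) dt + (35*B_t^4/4) dB_t.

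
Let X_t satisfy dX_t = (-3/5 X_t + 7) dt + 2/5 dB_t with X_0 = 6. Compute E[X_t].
E[X_t] = 35/3 - 17*exp(-3*t/5)/3

Taking expectations and using E[dB_t] = 0, the mean m(t) = E[X_t] satisfies the ODE m'(t) = a m(t) + b with m(0) = x_0. With a = -3/5, b = 7, x_0 = 6, the solution is
  m(t) = x_0 * exp(a t) + (b/a) * (exp(a t) - 1)
       = 6 * exp((-3/5) t) + (7/(-3/5)) * (exp((-3/5) t) - 1)
       = 35/3 - 17*exp(-3*t/5)/3.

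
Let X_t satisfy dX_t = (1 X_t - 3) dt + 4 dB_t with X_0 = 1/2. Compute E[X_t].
E[X_t] = 3 - 5*exp(t)/2

Taking expectations and using E[dB_t] = 0, the mean m(t) = E[X_t] satisfies the ODE m'(t) = a m(t) + b with m(0) = x_0. With a = 1, b = -3, x_0 = 1/2, the solution is
  m(t) = x_0 * exp(a t) + (b/a) * (exp(a t) - 1)
       = (1/2) * exp(1 t) + ((-3)/1) * (exp(1 t) - 1)
       = 3 - 5*exp(t)/2.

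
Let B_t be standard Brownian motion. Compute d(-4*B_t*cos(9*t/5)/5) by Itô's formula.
d(-4*B_t*cos(9*t/5)/5) = (36*B_t*sin(9*t/5)/25) dt + (-4*cos(9*t/5)/5) dB_t

Itô's formula for f(t, x): d f(t, B_t) = (f_t + (1/2) f_xx) dt + f_x dB_t. Compute partials of f(t, x) = -4*x*cos(9*t/5)/5:
  f_t(t,x)  = 36*x*sin(9*t/5)/25
  f_x(t,x)  = -4*cos(9*t/5)/5
  f_xx(t,x) = 0
Assemble drift = f_t + (1/2) f_xx = 36*x*sin(9*t/5)/25 and diffusion = f_x = -4*cos(9*t/5)/5. Substituting x = B_t:
  d(-4*B_t*cos(9*t/5)/5) = (36*B_t*sin(9*t/5)/25) dt + (-4*cos(9*t/5)/5) dB_t.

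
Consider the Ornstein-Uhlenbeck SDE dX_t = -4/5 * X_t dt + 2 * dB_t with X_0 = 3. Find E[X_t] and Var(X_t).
E[X_t] = 3*exp(-4*t/5); Var(X_t) = 5/2 - 5*exp(-8*t/5)/2

The OU SDE dX = -theta X dt + sigma dB admits the integrating factor exp(theta t): d(exp(theta t) X_t) = sigma exp(theta t) dB_t. Integrating from 0 to t:
  X_t = x_0 * exp(-theta t) + sigma * int_0^t exp(-theta (t-s)) dB_s.
The Itô integral has mean 0 and (by the Itô isometry) variance sigma^2 * int_0^t exp(-2 theta (t - s)) ds = sigma^2 * (1 - exp(-2 theta t)) / (2 theta).
With theta = 4/5, sigma = 2, x_0 = 3:
  E[X_t] = 3 * exp(-4/5 t) = 3*exp(-4*t/5)
  Var(X_t) = (2)^2 * (1 - exp(-2*4/5 t)) / (2 * 4/5) = 5/2 - 5*exp(-8*t/5)/2.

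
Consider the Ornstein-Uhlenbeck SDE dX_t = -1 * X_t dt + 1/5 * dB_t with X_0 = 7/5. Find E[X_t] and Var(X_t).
E[X_t] = 7*exp(-t)/5; Var(X_t) = 1/50 - exp(-2*t)/50

The OU SDE dX = -theta X dt + sigma dB admits the integrating factor exp(theta t): d(exp(theta t) X_t) = sigma exp(theta t) dB_t. Integrating from 0 to t:
  X_t = x_0 * exp(-theta t) + sigma * int_0^t exp(-theta (t-s)) dB_s.
The Itô integral has mean 0 and (by the Itô isometry) variance sigma^2 * int_0^t exp(-2 theta (t - s)) ds = sigma^2 * (1 - exp(-2 theta t)) / (2 theta).
With theta = 1, sigma = 1/5, x_0 = 7/5:
  E[X_t] = 7/5 * exp(-1 t) = 7*exp(-t)/5
  Var(X_t) = (1/5)^2 * (1 - exp(-2*1 t)) / (2 * 1) = 1/50 - exp(-2*t)/50.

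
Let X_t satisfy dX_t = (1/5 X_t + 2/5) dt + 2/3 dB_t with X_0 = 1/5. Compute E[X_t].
E[X_t] = 11*exp(t/5)/5 - 2

Taking expectations and using E[dB_t] = 0, the mean m(t) = E[X_t] satisfies the ODE m'(t) = a m(t) + b with m(0) = x_0. With a = 1/5, b = 2/5, x_0 = 1/5, the solution is
  m(t) = x_0 * exp(a t) + (b/a) * (exp(a t) - 1)
       = (1/5) * exp((1/5) t) + ((2/5)/(1/5)) * (exp((1/5) t) - 1)
       = 11*exp(t/5)/5 - 2.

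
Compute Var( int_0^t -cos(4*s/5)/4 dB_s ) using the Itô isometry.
Var = t/32 + 5*sin(4*t/5)*cos(4*t/5)/128

The Itô integral of a deterministic integrand f(s) has mean 0 because each increment f(s) * (B_{s+ds} - B_s) has mean 0. By the Itô isometry:
  Var( int_0^t f(s) dB_s ) = E[ (int_0^t f(s) dB_s)^2 ] = int_0^t f(s)^2 ds.
Here f(s) = -cos(4*s/5)/4, so f(s)^2 = cos(4*s/5)^2/16. Integrate:
  int_0^t (cos(4*s/5)^2/16) ds = t/32 + 5*sin(4*t/5)*cos(4*t/5)/128.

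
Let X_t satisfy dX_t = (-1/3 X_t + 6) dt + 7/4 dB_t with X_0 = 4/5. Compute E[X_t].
E[X_t] = 18 - 86*exp(-t/3)/5

Taking expectations and using E[dB_t] = 0, the mean m(t) = E[X_t] satisfies the ODE m'(t) = a m(t) + b with m(0) = x_0. With a = -1/3, b = 6, x_0 = 4/5, the solution is
  m(t) = x_0 * exp(a t) + (b/a) * (exp(a t) - 1)
       = (4/5) * exp((-1/3) t) + (6/(-1/3)) * (exp((-1/3) t) - 1)
       = 18 - 86*exp(-t/3)/5.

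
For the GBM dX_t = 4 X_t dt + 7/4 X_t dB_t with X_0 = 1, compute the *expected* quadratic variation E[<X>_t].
E[<X>_t] = 49*exp(177*t/16)/177 - 49/177

<X>_t = int_0^t ((7/4) * X_s)^2 ds. Taking expectation inside the integral: E[<X>_t] = (7/4)^2 * int_0^t E[X_s^2] ds. For GBM, E[X_s^2] = x_0^2 * exp((2 mu + sigma^2) s). Integrating:
  E[<X>_t] = (7/4)^2 * 1^2 * (exp((2*4 + (7/4)^2) t) - 1) / (2*4 + (7/4)^2)
           = (7/4)^2 * 1^2 * (exp((177/16) t) - 1) / (177/16) = 49*exp(177*t/16)/177 - 49/177.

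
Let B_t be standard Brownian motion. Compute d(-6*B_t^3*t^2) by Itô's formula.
d(-6*B_t^3*t^2) = (6*B_t*t*(-2*B_t^2 - 3*t)) dt + (-18*B_t^2*t^2) dB_t

Itô's formula for f(t, x): d f(t, B_t) = (f_t + (1/2) f_xx) dt + f_x dB_t. Compute partials of f(t, x) = -6*t^2*x^3:
  f_t(t,x)  = -12*t*x^3
  f_x(t,x)  = -18*t^2*x^2
  f_xx(t,x) = -36*t^2*x
Assemble drift = f_t + (1/2) f_xx = 6*t*x*(-3*t - 2*x^2) and diffusion = f_x = -18*t^2*x^2. Substituting x = B_t:
  d(-6*B_t^3*t^2) = (6*B_t*t*(-2*B_t^2 - 3*t)) dt + (-18*B_t^2*t^2) dB_t.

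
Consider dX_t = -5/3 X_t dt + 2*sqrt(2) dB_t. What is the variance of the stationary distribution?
lim Var(X_t) = 12/5

The OU SDE dX = -theta X dt + sigma dB admits the integrating factor exp(theta t): d(exp(theta t) X_t) = sigma exp(theta t) dB_t. Integrating from 0 to t gives X_t = x_0 * exp(-theta t) + sigma * int_0^t exp(-theta (t-s)) dB_s for any initial x_0. The Itô integral has variance (by the Itô isometry) sigma^2 * int_0^t exp(-2 theta (t - s)) ds = sigma^2 * (1 - exp(-2 theta t)) / (2 theta), independent of x_0.
With theta = 5/3, sigma = 2*sqrt(2):
  Var(X_t) = (2*sqrt(2))^2 * (1 - exp(-2*5/3 t)) / (2 * 5/3) = 12/5 - 12*exp(-10*t/3)/5.
As t -> infinity, exp(-2*5/3 t) -> 0, so the stationary variance is sigma^2 / (2 theta) = 12/5.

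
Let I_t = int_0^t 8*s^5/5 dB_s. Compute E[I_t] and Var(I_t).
E[I_t] = 0; Var(I_t) = 64*t^11/275

The Itô integral of a deterministic integrand f(s) has mean 0 because each increment f(s) * (B_{s+ds} - B_s) has mean 0. By the Itô isometry:
  Var( int_0^t f(s) dB_s ) = E[ (int_0^t f(s) dB_s)^2 ] = int_0^t f(s)^2 ds.
Here f(s) = 8*s^5/5, so f(s)^2 = 64*s^10/25. Integrate:
  int_0^t (64*s^10/25) ds = 64*t^11/275.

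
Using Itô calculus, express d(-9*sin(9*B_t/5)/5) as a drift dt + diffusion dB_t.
d(-9*sin(9*B_t/5)/5) = (729*sin(9*B_t/5)/250) dt + (-81*cos(9*B_t/5)/25) dB_t

Itô's formula for f(B_t) gives d f(B_t) = f'(B_t) dB_t + (1/2) f''(B_t) dt. Compute derivatives of f(x) = -9*sin(9*x/5)/5:
  f'(x)  = -81*cos(9*x/5)/25
  f''(x) = 729*sin(9*x/5)/125
Substitute x = B_t and multiply the f'' term by 1/2:
  drift     = (1/2) * (729*sin(9*x/5)/125) evaluated at B_t = 729*sin(9*B_t/5)/250
  diffusion = (-81*cos(9*x/5)/25) evaluated at B_t = -81*cos(9*B_t/5)/25
Therefore d(-9*sin(9*B_t/5)/5) = (729*sin(9*B_t/5)/250) dt + (-81*cos(9*B_t/5)/25) dB_t.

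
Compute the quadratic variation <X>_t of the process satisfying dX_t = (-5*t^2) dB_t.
<X>_t = 5*t^5

For an Itô process dX_t = a(t) dt + b(t) dB_t, the quadratic variation is <X>_t = int_0^t b(s)^2 ds (the drift term does not contribute). Here b(s) = -5*s^2, so
  b(s)^2 = 25*s^4.
Integrating from 0 to t:
  <X>_t = int_0^t (25*s^4) ds = 5*t^5.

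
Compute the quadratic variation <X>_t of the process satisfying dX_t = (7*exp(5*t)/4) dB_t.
<X>_t = 49*exp(10*t)/160 - 49/160

For an Itô process dX_t = a(t) dt + b(t) dB_t, the quadratic variation is <X>_t = int_0^t b(s)^2 ds (the drift term does not contribute). Here b(s) = 7*exp(5*s)/4, so
  b(s)^2 = 49*exp(10*s)/16.
Integrating from 0 to t:
  <X>_t = int_0^t (49*exp(10*s)/16) ds = 49*exp(10*t)/160 - 49/160.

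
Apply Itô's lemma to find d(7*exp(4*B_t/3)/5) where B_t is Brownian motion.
d(7*exp(4*B_t/3)/5) = (56*exp(4*B_t/3)/45) dt + (28*exp(4*B_t/3)/15) dB_t

Itô's formula for f(B_t) gives d f(B_t) = f'(B_t) dB_t + (1/2) f''(B_t) dt. Compute derivatives of f(x) = 7*exp(4*x/3)/5:
  f'(x)  = 28*exp(4*x/3)/15
  f''(x) = 112*exp(4*x/3)/45
Substitute x = B_t and multiply the f'' term by 1/2:
  drift     = (1/2) * (112*exp(4*x/3)/45) evaluated at B_t = 56*exp(4*B_t/3)/45
  diffusion = (28*exp(4*x/3)/15) evaluated at B_t = 28*exp(4*B_t/3)/15
Therefore d(7*exp(4*B_t/3)/5) = (56*exp(4*B_t/3)/45) dt + (28*exp(4*B_t/3)/15) dB_t.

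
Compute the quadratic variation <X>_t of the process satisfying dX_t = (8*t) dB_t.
<X>_t = 64*t^3/3

For an Itô process dX_t = a(t) dt + b(t) dB_t, the quadratic variation is <X>_t = int_0^t b(s)^2 ds (the drift term does not contribute). Here b(s) = 8*s, so
  b(s)^2 = 64*s^2.
Integrating from 0 to t:
  <X>_t = int_0^t (64*s^2) ds = 64*t^3/3.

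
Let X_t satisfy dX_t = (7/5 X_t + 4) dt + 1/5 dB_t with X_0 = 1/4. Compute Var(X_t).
Var(X_t) = exp(14*t/5)/70 - 1/70

The variance V(t) = Var(X_t) satisfies V'(t) = 2 a V(t) + c^2 with V(0) = 0 (drift coefficient is linear in X, diffusion is constant). With a = 7/5, c = 1/5, the solution is
  V(t) = (c^2 / (2 a)) * (exp(2 a t) - 1)
       = ((1/5)^2 / (2*(7/5))) * (exp((14/5) t) - 1)
       = exp(14*t/5)/70 - 1/70.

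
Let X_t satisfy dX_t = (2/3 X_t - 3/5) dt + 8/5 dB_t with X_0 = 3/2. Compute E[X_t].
E[X_t] = 3*exp(2*t/3)/5 + 9/10

Taking expectations and using E[dB_t] = 0, the mean m(t) = E[X_t] satisfies the ODE m'(t) = a m(t) + b with m(0) = x_0. With a = 2/3, b = -3/5, x_0 = 3/2, the solution is
  m(t) = x_0 * exp(a t) + (b/a) * (exp(a t) - 1)
       = (3/2) * exp((2/3) t) + ((-3/5)/(2/3)) * (exp((2/3) t) - 1)
       = 3*exp(2*t/3)/5 + 9/10.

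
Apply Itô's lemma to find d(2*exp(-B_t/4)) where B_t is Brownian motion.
d(2*exp(-B_t/4)) = (exp(-B_t/4)/16) dt + (-exp(-B_t/4)/2) dB_t

Itô's formula for f(B_t) gives d f(B_t) = f'(B_t) dB_t + (1/2) f''(B_t) dt. Compute derivatives of f(x) = 2*exp(-x/4):
  f'(x)  = -exp(-x/4)/2
  f''(x) = exp(-x/4)/8
Substitute x = B_t and multiply the f'' term by 1/2:
  drift     = (1/2) * (exp(-x/4)/8) evaluated at B_t = exp(-B_t/4)/16
  diffusion = (-exp(-x/4)/2) evaluated at B_t = -exp(-B_t/4)/2
Therefore d(2*exp(-B_t/4)) = (exp(-B_t/4)/16) dt + (-exp(-B_t/4)/2) dB_t.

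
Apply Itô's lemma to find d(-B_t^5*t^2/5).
d(-B_t^5*t^2/5) = (2*B_t^3*t*(-B_t^2 - 5*t)/5) dt + (-B_t^4*t^2) dB_t

Itô's formula for f(t, x): d f(t, B_t) = (f_t + (1/2) f_xx) dt + f_x dB_t. Compute partials of f(t, x) = -t^2*x^5/5:
  f_t(t,x)  = -2*t*x^5/5
  f_x(t,x)  = -t^2*x^4
  f_xx(t,x) = -4*t^2*x^3
Assemble drift = f_t + (1/2) f_xx = 2*t*x^3*(-5*t - x^2)/5 and diffusion = f_x = -t^2*x^4. Substituting x = B_t:
  d(-B_t^5*t^2/5) = (2*B_t^3*t*(-B_t^2 - 5*t)/5) dt + (-B_t^4*t^2) dB_t.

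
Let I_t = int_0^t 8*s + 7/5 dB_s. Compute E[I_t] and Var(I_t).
E[I_t] = 0; Var(I_t) = t*(1600*t^2 + 840*t + 147)/75

The Itô integral of a deterministic integrand f(s) has mean 0 because each increment f(s) * (B_{s+ds} - B_s) has mean 0. By the Itô isometry:
  Var( int_0^t f(s) dB_s ) = E[ (int_0^t f(s) dB_s)^2 ] = int_0^t f(s)^2 ds.
Here f(s) = 8*s + 7/5, so f(s)^2 = (40*s + 7)^2/25. Integrate:
  int_0^t ((40*s + 7)^2/25) ds = t*(1600*t^2 + 840*t + 147)/75.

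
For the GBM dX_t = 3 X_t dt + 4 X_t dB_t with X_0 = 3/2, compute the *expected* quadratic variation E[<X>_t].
E[<X>_t] = 18*exp(22*t)/11 - 18/11

<X>_t = int_0^t (4 * X_s)^2 ds. Taking expectation inside the integral: E[<X>_t] = 4^2 * int_0^t E[X_s^2] ds. For GBM, E[X_s^2] = x_0^2 * exp((2 mu + sigma^2) s). Integrating:
  E[<X>_t] = 4^2 * (3/2)^2 * (exp((2*3 + 4^2) t) - 1) / (2*3 + 4^2)
           = 4^2 * (3/2)^2 * (exp(22 t) - 1) / 22 = 18*exp(22*t)/11 - 18/11.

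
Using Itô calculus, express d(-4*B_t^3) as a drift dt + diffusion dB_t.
d(-4*B_t^3) = (-12*B_t) dt + (-12*B_t^2) dB_t

Itô's formula for f(B_t) gives d f(B_t) = f'(B_t) dB_t + (1/2) f''(B_t) dt. Compute derivatives of f(x) = -4*x^3:
  f'(x)  = -12*x^2
  f''(x) = -24*x
Substitute x = B_t and multiply the f'' term by 1/2:
  drift     = (1/2) * (-24*x) evaluated at B_t = -12*B_t
  diffusion = (-12*x^2) evaluated at B_t = -12*B_t^2
Therefore d(-4*B_t^3) = (-12*B_t) dt + (-12*B_t^2) dB_t.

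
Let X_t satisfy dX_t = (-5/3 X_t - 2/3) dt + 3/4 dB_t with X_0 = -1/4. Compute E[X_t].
E[X_t] = -2/5 + 3*exp(-5*t/3)/20

Taking expectations and using E[dB_t] = 0, the mean m(t) = E[X_t] satisfies the ODE m'(t) = a m(t) + b with m(0) = x_0. With a = -5/3, b = -2/3, x_0 = -1/4, the solution is
  m(t) = x_0 * exp(a t) + (b/a) * (exp(a t) - 1)
       = (-1/4) * exp((-5/3) t) + ((-2/3)/(-5/3)) * (exp((-5/3) t) - 1)
       = -2/5 + 3*exp(-5*t/3)/20.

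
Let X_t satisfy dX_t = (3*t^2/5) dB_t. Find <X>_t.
<X>_t = 9*t^5/125

For an Itô process dX_t = a(t) dt + b(t) dB_t, the quadratic variation is <X>_t = int_0^t b(s)^2 ds (the drift term does not contribute). Here b(s) = 3*s^2/5, so
  b(s)^2 = 9*s^4/25.
Integrating from 0 to t:
  <X>_t = int_0^t (9*s^4/25) ds = 9*t^5/125.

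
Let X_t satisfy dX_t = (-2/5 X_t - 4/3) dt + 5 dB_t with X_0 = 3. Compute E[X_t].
E[X_t] = -10/3 + 19*exp(-2*t/5)/3

Taking expectations and using E[dB_t] = 0, the mean m(t) = E[X_t] satisfies the ODE m'(t) = a m(t) + b with m(0) = x_0. With a = -2/5, b = -4/3, x_0 = 3, the solution is
  m(t) = x_0 * exp(a t) + (b/a) * (exp(a t) - 1)
       = 3 * exp((-2/5) t) + ((-4/3)/(-2/5)) * (exp((-2/5) t) - 1)
       = -10/3 + 19*exp(-2*t/5)/3.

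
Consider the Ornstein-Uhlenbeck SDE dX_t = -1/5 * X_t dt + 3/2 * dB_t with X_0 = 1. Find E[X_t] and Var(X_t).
E[X_t] = exp(-t/5); Var(X_t) = 45/8 - 45*exp(-2*t/5)/8

The OU SDE dX = -theta X dt + sigma dB admits the integrating factor exp(theta t): d(exp(theta t) X_t) = sigma exp(theta t) dB_t. Integrating from 0 to t:
  X_t = x_0 * exp(-theta t) + sigma * int_0^t exp(-theta (t-s)) dB_s.
The Itô integral has mean 0 and (by the Itô isometry) variance sigma^2 * int_0^t exp(-2 theta (t - s)) ds = sigma^2 * (1 - exp(-2 theta t)) / (2 theta).
With theta = 1/5, sigma = 3/2, x_0 = 1:
  E[X_t] = 1 * exp(-1/5 t) = exp(-t/5)
  Var(X_t) = (3/2)^2 * (1 - exp(-2*1/5 t)) / (2 * 1/5) = 45/8 - 45*exp(-2*t/5)/8.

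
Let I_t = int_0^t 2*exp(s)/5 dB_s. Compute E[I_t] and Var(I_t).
E[I_t] = 0; Var(I_t) = 2*exp(2*t)/25 - 2/25

The Itô integral of a deterministic integrand f(s) has mean 0 because each increment f(s) * (B_{s+ds} - B_s) has mean 0. By the Itô isometry:
  Var( int_0^t f(s) dB_s ) = E[ (int_0^t f(s) dB_s)^2 ] = int_0^t f(s)^2 ds.
Here f(s) = 2*exp(s)/5, so f(s)^2 = 4*exp(2*s)/25. Integrate:
  int_0^t (4*exp(2*s)/25) ds = 2*exp(2*t)/25 - 2/25.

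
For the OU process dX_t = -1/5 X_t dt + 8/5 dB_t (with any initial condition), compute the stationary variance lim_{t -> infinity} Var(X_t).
lim Var(X_t) = 32/5

The OU SDE dX = -theta X dt + sigma dB admits the integrating factor exp(theta t): d(exp(theta t) X_t) = sigma exp(theta t) dB_t. Integrating from 0 to t gives X_t = x_0 * exp(-theta t) + sigma * int_0^t exp(-theta (t-s)) dB_s for any initial x_0. The Itô integral has variance (by the Itô isometry) sigma^2 * int_0^t exp(-2 theta (t - s)) ds = sigma^2 * (1 - exp(-2 theta t)) / (2 theta), independent of x_0.
With theta = 1/5, sigma = 8/5:
  Var(X_t) = (8/5)^2 * (1 - exp(-2*1/5 t)) / (2 * 1/5) = 32/5 - 32*exp(-2*t/5)/5.
As t -> infinity, exp(-2*1/5 t) -> 0, so the stationary variance is sigma^2 / (2 theta) = 32/5.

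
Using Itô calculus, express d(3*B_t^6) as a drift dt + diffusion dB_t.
d(3*B_t^6) = (45*B_t^4) dt + (18*B_t^5) dB_t

Itô's formula for f(B_t) gives d f(B_t) = f'(B_t) dB_t + (1/2) f''(B_t) dt. Compute derivatives of f(x) = 3*x^6:
  f'(x)  = 18*x^5
  f''(x) = 90*x^4
Substitute x = B_t and multiply the f'' term by 1/2:
  drift     = (1/2) * (90*x^4) evaluated at B_t = 45*B_t^4
  diffusion = (18*x^5) evaluated at B_t = 18*B_t^5
Therefore d(3*B_t^6) = (45*B_t^4) dt + (18*B_t^5) dB_t.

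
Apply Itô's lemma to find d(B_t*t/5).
d(B_t*t/5) = (B_t/5) dt + (t/5) dB_t

Itô's formula for f(t, x): d f(t, B_t) = (f_t + (1/2) f_xx) dt + f_x dB_t. Compute partials of f(t, x) = t*x/5:
  f_t(t,x)  = x/5
  f_x(t,x)  = t/5
  f_xx(t,x) = 0
Assemble drift = f_t + (1/2) f_xx = x/5 and diffusion = f_x = t/5. Substituting x = B_t:
  d(B_t*t/5) = (B_t/5) dt + (t/5) dB_t.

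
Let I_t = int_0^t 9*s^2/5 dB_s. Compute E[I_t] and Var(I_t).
E[I_t] = 0; Var(I_t) = 81*t^5/125

The Itô integral of a deterministic integrand f(s) has mean 0 because each increment f(s) * (B_{s+ds} - B_s) has mean 0. By the Itô isometry:
  Var( int_0^t f(s) dB_s ) = E[ (int_0^t f(s) dB_s)^2 ] = int_0^t f(s)^2 ds.
Here f(s) = 9*s^2/5, so f(s)^2 = 81*s^4/25. Integrate:
  int_0^t (81*s^4/25) ds = 81*t^5/125.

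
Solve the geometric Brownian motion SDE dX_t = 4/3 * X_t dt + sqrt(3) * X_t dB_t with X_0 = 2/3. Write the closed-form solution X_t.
X_t = 2/3 * exp((-1/6) * t + (sqrt(3)) * B_t)

For GBM dX = mu X dt + sigma X dB with X_0 = x_0, apply Itô to Y = log X: dY = (mu - sigma^2/2) dt + sigma dB, so Y_t = log(x_0) + (mu - sigma^2/2) t + sigma B_t and hence X_t = x_0 * exp((mu - sigma^2/2) t + sigma B_t).
With mu = 4/3, sigma = sqrt(3), x_0 = 2/3, this gives:
  X_t = 2/3 * exp((-1/6) * t + (sqrt(3)) * B_t).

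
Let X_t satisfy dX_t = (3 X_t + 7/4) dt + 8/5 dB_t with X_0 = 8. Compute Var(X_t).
Var(X_t) = 32*exp(6*t)/75 - 32/75

The variance V(t) = Var(X_t) satisfies V'(t) = 2 a V(t) + c^2 with V(0) = 0 (drift coefficient is linear in X, diffusion is constant). With a = 3, c = 8/5, the solution is
  V(t) = (c^2 / (2 a)) * (exp(2 a t) - 1)
       = ((8/5)^2 / (2*3)) * (exp(6 t) - 1)
       = 32*exp(6*t)/75 - 32/75.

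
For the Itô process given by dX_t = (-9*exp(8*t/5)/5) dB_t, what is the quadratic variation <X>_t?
<X>_t = 81*exp(16*t/5)/80 - 81/80

For an Itô process dX_t = a(t) dt + b(t) dB_t, the quadratic variation is <X>_t = int_0^t b(s)^2 ds (the drift term does not contribute). Here b(s) = -9*exp(8*s/5)/5, so
  b(s)^2 = 81*exp(16*s/5)/25.
Integrating from 0 to t:
  <X>_t = int_0^t (81*exp(16*s/5)/25) ds = 81*exp(16*t/5)/80 - 81/80.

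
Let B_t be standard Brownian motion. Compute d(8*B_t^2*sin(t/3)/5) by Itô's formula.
d(8*B_t^2*sin(t/3)/5) = (8*B_t^2*cos(t/3)/15 + 8*sin(t/3)/5) dt + (16*B_t*sin(t/3)/5) dB_t

Itô's formula for f(t, x): d f(t, B_t) = (f_t + (1/2) f_xx) dt + f_x dB_t. Compute partials of f(t, x) = 8*x^2*sin(t/3)/5:
  f_t(t,x)  = 8*x^2*cos(t/3)/15
  f_x(t,x)  = 16*x*sin(t/3)/5
  f_xx(t,x) = 16*sin(t/3)/5
Assemble drift = f_t + (1/2) f_xx = 8*x^2*cos(t/3)/15 + 8*sin(t/3)/5 and diffusion = f_x = 16*x*sin(t/3)/5. Substituting x = B_t:
  d(8*B_t^2*sin(t/3)/5) = (8*B_t^2*cos(t/3)/15 + 8*sin(t/3)/5) dt + (16*B_t*sin(t/3)/5) dB_t.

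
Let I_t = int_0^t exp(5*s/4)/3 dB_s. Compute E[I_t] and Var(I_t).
E[I_t] = 0; Var(I_t) = 2*exp(5*t/2)/45 - 2/45

The Itô integral of a deterministic integrand f(s) has mean 0 because each increment f(s) * (B_{s+ds} - B_s) has mean 0. By the Itô isometry:
  Var( int_0^t f(s) dB_s ) = E[ (int_0^t f(s) dB_s)^2 ] = int_0^t f(s)^2 ds.
Here f(s) = exp(5*s/4)/3, so f(s)^2 = exp(5*s/2)/9. Integrate:
  int_0^t (exp(5*s/2)/9) ds = 2*exp(5*t/2)/45 - 2/45.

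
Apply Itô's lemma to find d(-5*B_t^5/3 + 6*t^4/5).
d(-5*B_t^5/3 + 6*t^4/5) = (-50*B_t^3/3 + 24*t^3/5) dt + (-25*B_t^4/3) dB_t

Itô's formula for f(t, x): d f(t, B_t) = (f_t + (1/2) f_xx) dt + f_x dB_t. Compute partials of f(t, x) = 6*t^4/5 - 5*x^5/3:
  f_t(t,x)  = 24*t^3/5
  f_x(t,x)  = -25*x^4/3
  f_xx(t,x) = -100*x^3/3
Assemble drift = f_t + (1/2) f_xx = 24*t^3/5 - 50*x^3/3 and diffusion = f_x = -25*x^4/3. Substituting x = B_t:
  d(-5*B_t^5/3 + 6*t^4/5) = (-50*B_t^3/3 + 24*t^3/5) dt + (-25*B_t^4/3) dB_t.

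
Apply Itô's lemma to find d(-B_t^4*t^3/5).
d(-B_t^4*t^3/5) = (3*B_t^2*t^2*(-B_t^2 - 2*t)/5) dt + (-4*B_t^3*t^3/5) dB_t

Itô's formula for f(t, x): d f(t, B_t) = (f_t + (1/2) f_xx) dt + f_x dB_t. Compute partials of f(t, x) = -t^3*x^4/5:
  f_t(t,x)  = -3*t^2*x^4/5
  f_x(t,x)  = -4*t^3*x^3/5
  f_xx(t,x) = -12*t^3*x^2/5
Assemble drift = f_t + (1/2) f_xx = 3*t^2*x^2*(-2*t - x^2)/5 and diffusion = f_x = -4*t^3*x^3/5. Substituting x = B_t:
  d(-B_t^4*t^3/5) = (3*B_t^2*t^2*(-B_t^2 - 2*t)/5) dt + (-4*B_t^3*t^3/5) dB_t.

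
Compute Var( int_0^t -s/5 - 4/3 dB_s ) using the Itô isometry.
Var = t*(3*t^2 + 60*t + 400)/225

The Itô integral of a deterministic integrand f(s) has mean 0 because each increment f(s) * (B_{s+ds} - B_s) has mean 0. By the Itô isometry:
  Var( int_0^t f(s) dB_s ) = E[ (int_0^t f(s) dB_s)^2 ] = int_0^t f(s)^2 ds.
Here f(s) = -s/5 - 4/3, so f(s)^2 = (3*s + 20)^2/225. Integrate:
  int_0^t ((3*s + 20)^2/225) ds = t*(3*t^2 + 60*t + 400)/225.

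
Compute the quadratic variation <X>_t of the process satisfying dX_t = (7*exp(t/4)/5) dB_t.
<X>_t = 98*exp(t/2)/25 - 98/25

For an Itô process dX_t = a(t) dt + b(t) dB_t, the quadratic variation is <X>_t = int_0^t b(s)^2 ds (the drift term does not contribute). Here b(s) = 7*exp(s/4)/5, so
  b(s)^2 = 49*exp(s/2)/25.
Integrating from 0 to t:
  <X>_t = int_0^t (49*exp(s/2)/25) ds = 98*exp(t/2)/25 - 98/25.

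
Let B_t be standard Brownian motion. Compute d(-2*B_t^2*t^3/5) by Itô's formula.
d(-2*B_t^2*t^3/5) = (2*t^2*(-3*B_t^2 - t)/5) dt + (-4*B_t*t^3/5) dB_t

Itô's formula for f(t, x): d f(t, B_t) = (f_t + (1/2) f_xx) dt + f_x dB_t. Compute partials of f(t, x) = -2*t^3*x^2/5:
  f_t(t,x)  = -6*t^2*x^2/5
  f_x(t,x)  = -4*t^3*x/5
  f_xx(t,x) = -4*t^3/5
Assemble drift = f_t + (1/2) f_xx = 2*t^2*(-t - 3*x^2)/5 and diffusion = f_x = -4*t^3*x/5. Substituting x = B_t:
  d(-2*B_t^2*t^3/5) = (2*t^2*(-3*B_t^2 - t)/5) dt + (-4*B_t*t^3/5) dB_t.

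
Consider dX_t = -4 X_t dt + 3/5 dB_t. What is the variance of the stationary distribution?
lim Var(X_t) = 9/200

The OU SDE dX = -theta X dt + sigma dB admits the integrating factor exp(theta t): d(exp(theta t) X_t) = sigma exp(theta t) dB_t. Integrating from 0 to t gives X_t = x_0 * exp(-theta t) + sigma * int_0^t exp(-theta (t-s)) dB_s for any initial x_0. The Itô integral has variance (by the Itô isometry) sigma^2 * int_0^t exp(-2 theta (t - s)) ds = sigma^2 * (1 - exp(-2 theta t)) / (2 theta), independent of x_0.
With theta = 4, sigma = 3/5:
  Var(X_t) = (3/5)^2 * (1 - exp(-2*4 t)) / (2 * 4) = 9/200 - 9*exp(-8*t)/200.
As t -> infinity, exp(-2*4 t) -> 0, so the stationary variance is sigma^2 / (2 theta) = 9/200.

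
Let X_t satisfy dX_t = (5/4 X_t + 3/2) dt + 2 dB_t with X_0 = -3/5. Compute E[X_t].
E[X_t] = 3*exp(5*t/4)/5 - 6/5

Taking expectations and using E[dB_t] = 0, the mean m(t) = E[X_t] satisfies the ODE m'(t) = a m(t) + b with m(0) = x_0. With a = 5/4, b = 3/2, x_0 = -3/5, the solution is
  m(t) = x_0 * exp(a t) + (b/a) * (exp(a t) - 1)
       = (-3/5) * exp((5/4) t) + ((3/2)/(5/4)) * (exp((5/4) t) - 1)
       = 3*exp(5*t/4)/5 - 6/5.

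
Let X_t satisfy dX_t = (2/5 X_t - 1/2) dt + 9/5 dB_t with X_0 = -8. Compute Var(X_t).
Var(X_t) = 81*exp(4*t/5)/20 - 81/20

The variance V(t) = Var(X_t) satisfies V'(t) = 2 a V(t) + c^2 with V(0) = 0 (drift coefficient is linear in X, diffusion is constant). With a = 2/5, c = 9/5, the solution is
  V(t) = (c^2 / (2 a)) * (exp(2 a t) - 1)
       = ((9/5)^2 / (2*(2/5))) * (exp((4/5) t) - 1)
       = 81*exp(4*t/5)/20 - 81/20.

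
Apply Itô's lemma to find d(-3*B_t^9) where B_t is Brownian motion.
d(-3*B_t^9) = (-108*B_t^7) dt + (-27*B_t^8) dB_t

Itô's formula for f(B_t) gives d f(B_t) = f'(B_t) dB_t + (1/2) f''(B_t) dt. Compute derivatives of f(x) = -3*x^9:
  f'(x)  = -27*x^8
  f''(x) = -216*x^7
Substitute x = B_t and multiply the f'' term by 1/2:
  drift     = (1/2) * (-216*x^7) evaluated at B_t = -108*B_t^7
  diffusion = (-27*x^8) evaluated at B_t = -27*B_t^8
Therefore d(-3*B_t^9) = (-108*B_t^7) dt + (-27*B_t^8) dB_t.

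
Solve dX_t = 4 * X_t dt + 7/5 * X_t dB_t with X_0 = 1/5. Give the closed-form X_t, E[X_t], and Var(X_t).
X_t = 1/5 * exp((151/50) t + (7/5) B_t); E[X_t] = exp(4*t)/5; Var(X_t) = (exp(49*t/25) - 1)*exp(8*t)/25

For GBM dX = mu X dt + sigma X dB with X_0 = x_0, apply Itô to Y = log X: dY = (mu - sigma^2/2) dt + sigma dB, so Y_t = log(x_0) + (mu - sigma^2/2) t + sigma B_t and hence X_t = x_0 * exp((mu - sigma^2/2) t + sigma B_t).
With mu = 4, sigma = 7/5, x_0 = 1/5, this gives:
  X_t = 1/5 * exp((151/50) * t + (7/5) * B_t).
Since sigma*B_t ~ Normal(0, sigma^2 t), E[exp(sigma*B_t)] = exp(sigma^2 t / 2); so E[X_t] = x_0 * exp((mu - sigma^2/2) t) * exp(sigma^2 t / 2) = x_0 * exp(mu t) = exp(4*t)/5.
Var(X_t) = E[X_t^2] - (E[X_t])^2 = x_0^2 * exp(2 mu t) * (exp(sigma^2 t) - 1) = (exp(49*t/25) - 1)*exp(8*t)/25.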